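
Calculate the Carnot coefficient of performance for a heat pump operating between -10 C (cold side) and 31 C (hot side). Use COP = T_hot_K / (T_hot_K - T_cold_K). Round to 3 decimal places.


Convert to Kelvin:
  T_hot = 31 + 273.15 = 304.15 K
  T_cold = -10 + 273.15 = 263.15 K
Apply Carnot COP formula:
  COP = T_hot_K / (T_hot_K - T_cold_K) = 304.15 / 41.0
  COP = 7.418

7.418


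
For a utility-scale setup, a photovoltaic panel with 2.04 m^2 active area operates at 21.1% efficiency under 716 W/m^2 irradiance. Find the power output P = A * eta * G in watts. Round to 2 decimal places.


Use the solar power formula P = A * eta * G.
Given: A = 2.04 m^2, eta = 0.211, G = 716 W/m^2
P = 2.04 * 0.211 * 716
P = 308.20 W

308.20


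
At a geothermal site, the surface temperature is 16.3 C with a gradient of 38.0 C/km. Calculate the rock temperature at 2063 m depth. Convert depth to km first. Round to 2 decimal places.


Convert depth to km: 2063 / 1000 = 2.063 km
Temperature increase = gradient * depth_km = 38.0 * 2.063 = 78.39 C
Temperature at depth = T_surface + delta_T = 16.3 + 78.39
T = 94.69 C

94.69


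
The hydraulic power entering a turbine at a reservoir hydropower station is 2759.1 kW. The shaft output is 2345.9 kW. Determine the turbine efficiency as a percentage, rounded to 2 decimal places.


Turbine efficiency = (output power / input power) * 100
eta = (2345.9 / 2759.1) * 100
eta = 85.02%

85.02


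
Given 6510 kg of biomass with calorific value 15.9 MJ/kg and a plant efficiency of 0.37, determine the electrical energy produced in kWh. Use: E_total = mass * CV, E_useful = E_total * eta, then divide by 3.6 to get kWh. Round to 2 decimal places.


Total energy = mass * CV = 6510 * 15.9 = 103509.0 MJ
Useful energy = total * eta = 103509.0 * 0.37 = 38298.33 MJ
Convert to kWh: 38298.33 / 3.6
Useful energy = 10638.43 kWh

10638.43


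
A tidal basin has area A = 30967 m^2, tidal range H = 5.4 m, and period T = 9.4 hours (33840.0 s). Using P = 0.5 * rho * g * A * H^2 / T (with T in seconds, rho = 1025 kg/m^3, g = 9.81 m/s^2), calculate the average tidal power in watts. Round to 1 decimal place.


Convert period to seconds: T = 9.4 * 3600 = 33840.0 s
H^2 = 5.4^2 = 29.16
P = 0.5 * rho * g * A * H^2 / T
P = 0.5 * 1025 * 9.81 * 30967 * 29.16 / 33840.0
P = 134158.8 W

134158.8


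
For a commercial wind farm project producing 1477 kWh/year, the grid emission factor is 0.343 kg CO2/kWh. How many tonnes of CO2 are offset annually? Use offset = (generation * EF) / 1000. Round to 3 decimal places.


CO2 offset in kg = generation * emission_factor
CO2 offset = 1477 * 0.343 = 506.61 kg
Convert to tonnes:
  CO2 offset = 506.61 / 1000 = 0.507 tonnes

0.507


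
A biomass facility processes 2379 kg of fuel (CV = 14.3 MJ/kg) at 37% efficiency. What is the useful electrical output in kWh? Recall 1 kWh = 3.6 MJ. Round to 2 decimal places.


Total energy = mass * CV = 2379 * 14.3 = 34019.7 MJ
Useful energy = total * eta = 34019.7 * 0.37 = 12587.29 MJ
Convert to kWh: 12587.29 / 3.6
Useful energy = 3496.47 kWh

3496.47


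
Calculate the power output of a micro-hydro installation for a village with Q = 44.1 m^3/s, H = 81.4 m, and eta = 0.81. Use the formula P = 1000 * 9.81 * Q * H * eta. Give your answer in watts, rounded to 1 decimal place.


Apply the hydropower formula P = rho * g * Q * H * eta
rho * g = 1000 * 9.81 = 9810.0
P = 9810.0 * 44.1 * 81.4 * 0.81
P = 28524433.0 W

28524433.0


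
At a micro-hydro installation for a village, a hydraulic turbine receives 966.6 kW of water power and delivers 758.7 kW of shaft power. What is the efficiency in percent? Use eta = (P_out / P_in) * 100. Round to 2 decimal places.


Turbine efficiency = (output power / input power) * 100
eta = (758.7 / 966.6) * 100
eta = 78.49%

78.49


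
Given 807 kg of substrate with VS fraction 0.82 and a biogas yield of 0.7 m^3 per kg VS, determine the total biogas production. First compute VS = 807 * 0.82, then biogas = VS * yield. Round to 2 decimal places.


Compute volatile solids:
  VS = mass * VS_fraction = 807 * 0.82 = 661.74 kg
Calculate biogas volume:
  Biogas = VS * specific_yield = 661.74 * 0.7
  Biogas = 463.22 m^3

463.22


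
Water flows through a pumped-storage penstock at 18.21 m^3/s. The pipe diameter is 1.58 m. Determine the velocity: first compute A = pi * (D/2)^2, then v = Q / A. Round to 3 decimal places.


Compute pipe cross-sectional area:
  A = pi * (D/2)^2 = pi * (1.58/2)^2 = 1.9607 m^2
Calculate velocity:
  v = Q / A = 18.21 / 1.9607
  v = 9.288 m/s

9.288


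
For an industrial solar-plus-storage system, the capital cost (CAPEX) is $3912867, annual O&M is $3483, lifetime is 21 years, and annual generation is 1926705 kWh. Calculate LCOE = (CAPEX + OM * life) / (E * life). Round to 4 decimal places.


Total cost = CAPEX + OM * lifetime = 3912867 + 3483 * 21 = 3912867 + 73143 = 3986010
Total generation = annual * lifetime = 1926705 * 21 = 40460805 kWh
LCOE = 3986010 / 40460805
LCOE = 0.0985 $/kWh

0.0985


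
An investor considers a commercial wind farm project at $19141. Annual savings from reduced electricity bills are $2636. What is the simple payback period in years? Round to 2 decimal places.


Simple payback period = initial cost / annual savings
Payback = 19141 / 2636
Payback = 7.26 years

7.26


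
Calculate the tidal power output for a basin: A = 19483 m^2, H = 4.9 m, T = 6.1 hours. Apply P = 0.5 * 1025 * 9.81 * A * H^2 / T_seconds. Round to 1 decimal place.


Convert period to seconds: T = 6.1 * 3600 = 21960.0 s
H^2 = 4.9^2 = 24.01
P = 0.5 * rho * g * A * H^2 / T
P = 0.5 * 1025 * 9.81 * 19483 * 24.01 / 21960.0
P = 107097.3 W

107097.3


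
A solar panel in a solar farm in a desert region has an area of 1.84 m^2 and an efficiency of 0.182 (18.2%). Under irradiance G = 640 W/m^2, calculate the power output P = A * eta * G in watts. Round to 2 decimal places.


Use the solar power formula P = A * eta * G.
Given: A = 1.84 m^2, eta = 0.182, G = 640 W/m^2
P = 1.84 * 0.182 * 640
P = 214.32 W

214.32


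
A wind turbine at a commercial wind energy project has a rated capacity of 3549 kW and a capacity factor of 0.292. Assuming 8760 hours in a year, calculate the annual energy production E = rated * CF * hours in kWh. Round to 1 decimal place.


Annual energy = rated_kW * capacity_factor * hours_per_year
Given: P_rated = 3549 kW, CF = 0.292, hours = 8760
E = 3549 * 0.292 * 8760
E = 9078058.1 kWh

9078058.1


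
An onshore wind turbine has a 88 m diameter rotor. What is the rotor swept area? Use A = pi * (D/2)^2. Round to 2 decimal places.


Compute the rotor radius:
  r = D / 2 = 88 / 2 = 44.0 m
Calculate swept area:
  A = pi * r^2 = pi * 44.0^2
  A = 6082.12 m^2

6082.12


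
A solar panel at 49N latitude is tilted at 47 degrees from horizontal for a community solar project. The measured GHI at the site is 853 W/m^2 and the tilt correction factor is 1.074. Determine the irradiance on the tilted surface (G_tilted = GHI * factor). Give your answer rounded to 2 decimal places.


Identify the given values:
  GHI = 853 W/m^2, tilt correction factor = 1.074
Apply the formula G_tilted = GHI * factor:
  G_tilted = 853 * 1.074
  G_tilted = 916.12 W/m^2

916.12


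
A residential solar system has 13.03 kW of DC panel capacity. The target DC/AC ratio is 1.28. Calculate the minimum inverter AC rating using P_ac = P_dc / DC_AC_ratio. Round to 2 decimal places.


The inverter AC capacity is determined by the DC/AC ratio.
Given: P_dc = 13.03 kW, DC/AC ratio = 1.28
P_ac = P_dc / ratio = 13.03 / 1.28
P_ac = 10.18 kW

10.18


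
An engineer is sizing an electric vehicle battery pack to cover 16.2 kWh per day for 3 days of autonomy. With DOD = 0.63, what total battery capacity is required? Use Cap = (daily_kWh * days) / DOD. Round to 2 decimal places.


Total energy needed = daily * days = 16.2 * 3 = 48.6 kWh
Account for depth of discharge:
  Cap = total_energy / DOD = 48.6 / 0.63
  Cap = 77.14 kWh

77.14


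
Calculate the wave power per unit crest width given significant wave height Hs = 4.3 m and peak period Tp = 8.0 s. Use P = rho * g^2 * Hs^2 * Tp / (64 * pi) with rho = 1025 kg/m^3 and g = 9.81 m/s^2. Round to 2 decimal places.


Apply wave power formula:
  g^2 = 9.81^2 = 96.2361
  Hs^2 = 4.3^2 = 18.49
  Numerator = rho * g^2 * Hs^2 * Tp = 1025 * 96.2361 * 18.49 * 8.0 = 14591125.01
  Denominator = 64 * pi = 201.0619
  P = 14591125.01 / 201.0619 = 72570.30 W/m

72570.30


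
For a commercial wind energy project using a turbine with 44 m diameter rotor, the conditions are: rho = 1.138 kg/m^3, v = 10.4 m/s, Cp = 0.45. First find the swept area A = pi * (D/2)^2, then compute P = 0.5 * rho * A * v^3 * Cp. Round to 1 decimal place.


Step 1 -- Compute swept area:
  A = pi * (D/2)^2 = pi * (44/2)^2 = 1520.53 m^2
Step 2 -- Apply wind power equation:
  P = 0.5 * rho * A * v^3 * Cp
  v^3 = 10.4^3 = 1124.864
  P = 0.5 * 1.138 * 1520.53 * 1124.864 * 0.45
  P = 437945.5 W

437945.5


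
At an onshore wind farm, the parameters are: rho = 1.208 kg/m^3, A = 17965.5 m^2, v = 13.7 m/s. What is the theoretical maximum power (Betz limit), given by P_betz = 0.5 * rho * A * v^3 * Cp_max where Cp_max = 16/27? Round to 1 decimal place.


The Betz coefficient Cp_max = 16/27 = 0.5926
v^3 = 13.7^3 = 2571.353
P_betz = 0.5 * rho * A * v^3 * Cp_max
P_betz = 0.5 * 1.208 * 17965.5 * 2571.353 * 0.5926
P_betz = 16534618.1 W

16534618.1


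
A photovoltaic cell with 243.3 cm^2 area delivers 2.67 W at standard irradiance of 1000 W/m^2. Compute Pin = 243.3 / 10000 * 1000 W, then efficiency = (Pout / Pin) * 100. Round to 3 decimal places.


First compute the input power:
  Pin = area_cm2 / 10000 * G = 243.3 / 10000 * 1000 = 24.33 W
Then compute efficiency:
  Efficiency = (Pout / Pin) * 100 = (2.67 / 24.33) * 100
  Efficiency = 10.974%

10.974


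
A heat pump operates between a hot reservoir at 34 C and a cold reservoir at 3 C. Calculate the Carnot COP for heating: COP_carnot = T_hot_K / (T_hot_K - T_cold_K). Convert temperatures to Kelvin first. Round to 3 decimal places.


Convert to Kelvin:
  T_hot = 34 + 273.15 = 307.15 K
  T_cold = 3 + 273.15 = 276.15 K
Apply Carnot COP formula:
  COP = T_hot_K / (T_hot_K - T_cold_K) = 307.15 / 31.0
  COP = 9.908

9.908


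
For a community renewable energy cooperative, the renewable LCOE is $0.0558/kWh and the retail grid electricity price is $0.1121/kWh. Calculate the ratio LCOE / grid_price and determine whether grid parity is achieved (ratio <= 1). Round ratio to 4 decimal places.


Compare LCOE to grid price:
  LCOE = $0.0558/kWh, Grid price = $0.1121/kWh
  Ratio = LCOE / grid_price = 0.0558 / 0.1121 = 0.4978
  Grid parity achieved (ratio <= 1)? yes

0.4978


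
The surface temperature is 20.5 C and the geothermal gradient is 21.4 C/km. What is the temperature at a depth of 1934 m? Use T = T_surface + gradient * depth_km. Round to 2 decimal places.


Convert depth to km: 1934 / 1000 = 1.934 km
Temperature increase = gradient * depth_km = 21.4 * 1.934 = 41.39 C
Temperature at depth = T_surface + delta_T = 20.5 + 41.39
T = 61.89 C

61.89


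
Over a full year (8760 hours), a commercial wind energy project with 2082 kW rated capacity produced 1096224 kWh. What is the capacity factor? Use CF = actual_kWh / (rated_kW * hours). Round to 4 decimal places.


Capacity factor = actual output / maximum possible output
Maximum possible = rated * hours = 2082 * 8760 = 18238320 kWh
CF = 1096224 / 18238320
CF = 0.0601

0.0601


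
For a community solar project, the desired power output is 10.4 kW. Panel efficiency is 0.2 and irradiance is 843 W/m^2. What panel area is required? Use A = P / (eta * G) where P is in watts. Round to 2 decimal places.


Convert target power to watts: P = 10.4 * 1000 = 10400.0 W
Compute denominator: eta * G = 0.2 * 843 = 168.6
Required area A = P / (eta * G) = 10400.0 / 168.6
A = 61.68 m^2

61.68


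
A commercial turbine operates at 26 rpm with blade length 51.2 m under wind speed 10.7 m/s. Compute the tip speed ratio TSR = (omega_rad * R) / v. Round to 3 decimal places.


Convert rotational speed to rad/s:
  omega = 26 * 2 * pi / 60 = 2.7227 rad/s
Compute tip speed:
  v_tip = omega * R = 2.7227 * 51.2 = 139.403 m/s
Tip speed ratio:
  TSR = v_tip / v_wind = 139.403 / 10.7 = 13.028

13.028


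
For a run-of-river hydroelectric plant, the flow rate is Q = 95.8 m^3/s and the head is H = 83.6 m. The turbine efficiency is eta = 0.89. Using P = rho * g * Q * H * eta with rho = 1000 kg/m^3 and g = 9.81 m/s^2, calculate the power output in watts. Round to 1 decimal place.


Apply the hydropower formula P = rho * g * Q * H * eta
rho * g = 1000 * 9.81 = 9810.0
P = 9810.0 * 95.8 * 83.6 * 0.89
P = 69924730.4 W

69924730.4


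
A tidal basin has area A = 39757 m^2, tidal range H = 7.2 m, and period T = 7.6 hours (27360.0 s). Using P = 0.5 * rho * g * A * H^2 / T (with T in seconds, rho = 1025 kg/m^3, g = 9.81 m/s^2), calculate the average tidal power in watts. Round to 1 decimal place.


Convert period to seconds: T = 7.6 * 3600 = 27360.0 s
H^2 = 7.2^2 = 51.84
P = 0.5 * rho * g * A * H^2 / T
P = 0.5 * 1025 * 9.81 * 39757 * 51.84 / 27360.0
P = 378726.2 W

378726.2


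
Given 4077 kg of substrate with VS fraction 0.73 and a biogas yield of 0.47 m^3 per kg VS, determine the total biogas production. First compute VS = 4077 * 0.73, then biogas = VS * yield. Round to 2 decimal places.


Compute volatile solids:
  VS = mass * VS_fraction = 4077 * 0.73 = 2976.21 kg
Calculate biogas volume:
  Biogas = VS * specific_yield = 2976.21 * 0.47
  Biogas = 1398.82 m^3

1398.82


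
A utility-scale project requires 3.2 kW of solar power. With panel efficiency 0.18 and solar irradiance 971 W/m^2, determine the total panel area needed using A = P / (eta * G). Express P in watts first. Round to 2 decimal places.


Convert target power to watts: P = 3.2 * 1000 = 3200.0 W
Compute denominator: eta * G = 0.18 * 971 = 174.78
Required area A = P / (eta * G) = 3200.0 / 174.78
A = 18.31 m^2

18.31


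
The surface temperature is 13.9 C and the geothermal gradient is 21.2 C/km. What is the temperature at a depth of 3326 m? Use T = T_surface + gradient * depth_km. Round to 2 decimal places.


Convert depth to km: 3326 / 1000 = 3.326 km
Temperature increase = gradient * depth_km = 21.2 * 3.326 = 70.51 C
Temperature at depth = T_surface + delta_T = 13.9 + 70.51
T = 84.41 C

84.41


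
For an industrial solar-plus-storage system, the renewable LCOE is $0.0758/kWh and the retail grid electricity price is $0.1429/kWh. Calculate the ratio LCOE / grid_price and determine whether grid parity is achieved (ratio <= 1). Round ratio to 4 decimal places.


Compare LCOE to grid price:
  LCOE = $0.0758/kWh, Grid price = $0.1429/kWh
  Ratio = LCOE / grid_price = 0.0758 / 0.1429 = 0.5304
  Grid parity achieved (ratio <= 1)? yes

0.5304


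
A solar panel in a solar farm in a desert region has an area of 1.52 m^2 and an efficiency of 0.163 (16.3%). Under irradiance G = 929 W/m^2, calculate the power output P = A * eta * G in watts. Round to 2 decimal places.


Use the solar power formula P = A * eta * G.
Given: A = 1.52 m^2, eta = 0.163, G = 929 W/m^2
P = 1.52 * 0.163 * 929
P = 230.17 W

230.17


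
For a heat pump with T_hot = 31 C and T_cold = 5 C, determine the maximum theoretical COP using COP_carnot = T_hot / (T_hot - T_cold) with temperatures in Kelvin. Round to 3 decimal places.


Convert to Kelvin:
  T_hot = 31 + 273.15 = 304.15 K
  T_cold = 5 + 273.15 = 278.15 K
Apply Carnot COP formula:
  COP = T_hot_K / (T_hot_K - T_cold_K) = 304.15 / 26.0
  COP = 11.698

11.698


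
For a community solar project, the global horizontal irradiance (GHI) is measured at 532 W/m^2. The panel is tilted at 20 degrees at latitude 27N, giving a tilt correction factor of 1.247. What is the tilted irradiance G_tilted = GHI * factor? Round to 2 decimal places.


Identify the given values:
  GHI = 532 W/m^2, tilt correction factor = 1.247
Apply the formula G_tilted = GHI * factor:
  G_tilted = 532 * 1.247
  G_tilted = 663.40 W/m^2

663.40


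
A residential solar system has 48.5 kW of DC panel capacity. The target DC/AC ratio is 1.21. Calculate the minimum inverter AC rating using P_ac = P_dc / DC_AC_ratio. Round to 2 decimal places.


The inverter AC capacity is determined by the DC/AC ratio.
Given: P_dc = 48.5 kW, DC/AC ratio = 1.21
P_ac = P_dc / ratio = 48.5 / 1.21
P_ac = 40.08 kW

40.08


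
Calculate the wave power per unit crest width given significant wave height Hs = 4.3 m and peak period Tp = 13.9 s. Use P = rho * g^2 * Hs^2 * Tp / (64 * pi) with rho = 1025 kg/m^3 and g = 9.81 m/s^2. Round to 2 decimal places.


Apply wave power formula:
  g^2 = 9.81^2 = 96.2361
  Hs^2 = 4.3^2 = 18.49
  Numerator = rho * g^2 * Hs^2 * Tp = 1025 * 96.2361 * 18.49 * 13.9 = 25352079.7
  Denominator = 64 * pi = 201.0619
  P = 25352079.7 / 201.0619 = 126090.90 W/m

126090.90


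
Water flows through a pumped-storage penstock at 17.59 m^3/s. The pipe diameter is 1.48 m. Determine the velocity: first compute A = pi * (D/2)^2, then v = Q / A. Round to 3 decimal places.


Compute pipe cross-sectional area:
  A = pi * (D/2)^2 = pi * (1.48/2)^2 = 1.7203 m^2
Calculate velocity:
  v = Q / A = 17.59 / 1.7203
  v = 10.225 m/s

10.225


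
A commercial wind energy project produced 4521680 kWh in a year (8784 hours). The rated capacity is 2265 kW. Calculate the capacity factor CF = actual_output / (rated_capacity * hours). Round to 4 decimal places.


Capacity factor = actual output / maximum possible output
Maximum possible = rated * hours = 2265 * 8784 = 19895760 kWh
CF = 4521680 / 19895760
CF = 0.2273

0.2273


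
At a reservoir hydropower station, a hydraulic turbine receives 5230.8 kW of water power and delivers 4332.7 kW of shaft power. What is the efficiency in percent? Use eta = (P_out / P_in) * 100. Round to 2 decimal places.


Turbine efficiency = (output power / input power) * 100
eta = (4332.7 / 5230.8) * 100
eta = 82.83%

82.83


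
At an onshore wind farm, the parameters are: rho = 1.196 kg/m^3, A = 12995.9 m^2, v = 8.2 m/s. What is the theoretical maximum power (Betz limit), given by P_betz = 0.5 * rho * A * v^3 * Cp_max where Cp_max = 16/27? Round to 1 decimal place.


The Betz coefficient Cp_max = 16/27 = 0.5926
v^3 = 8.2^3 = 551.368
P_betz = 0.5 * rho * A * v^3 * Cp_max
P_betz = 0.5 * 1.196 * 12995.9 * 551.368 * 0.5926
P_betz = 2539249.2 W

2539249.2


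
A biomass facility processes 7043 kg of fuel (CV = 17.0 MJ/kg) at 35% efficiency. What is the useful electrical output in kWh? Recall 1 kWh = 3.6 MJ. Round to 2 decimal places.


Total energy = mass * CV = 7043 * 17.0 = 119731.0 MJ
Useful energy = total * eta = 119731.0 * 0.35 = 41905.85 MJ
Convert to kWh: 41905.85 / 3.6
Useful energy = 11640.51 kWh

11640.51


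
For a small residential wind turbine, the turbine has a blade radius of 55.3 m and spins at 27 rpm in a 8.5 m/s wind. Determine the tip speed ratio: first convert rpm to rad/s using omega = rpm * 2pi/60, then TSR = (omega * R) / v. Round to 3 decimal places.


Convert rotational speed to rad/s:
  omega = 27 * 2 * pi / 60 = 2.8274 rad/s
Compute tip speed:
  v_tip = omega * R = 2.8274 * 55.3 = 156.357 m/s
Tip speed ratio:
  TSR = v_tip / v_wind = 156.357 / 8.5 = 18.395

18.395


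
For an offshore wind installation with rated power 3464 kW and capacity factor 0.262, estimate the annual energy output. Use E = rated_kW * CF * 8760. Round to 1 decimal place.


Annual energy = rated_kW * capacity_factor * hours_per_year
Given: P_rated = 3464 kW, CF = 0.262, hours = 8760
E = 3464 * 0.262 * 8760
E = 7950295.7 kWh

7950295.7


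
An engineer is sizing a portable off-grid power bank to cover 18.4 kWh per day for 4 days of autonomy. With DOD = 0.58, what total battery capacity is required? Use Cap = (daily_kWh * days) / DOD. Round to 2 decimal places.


Total energy needed = daily * days = 18.4 * 4 = 73.6 kWh
Account for depth of discharge:
  Cap = total_energy / DOD = 73.6 / 0.58
  Cap = 126.90 kWh

126.90


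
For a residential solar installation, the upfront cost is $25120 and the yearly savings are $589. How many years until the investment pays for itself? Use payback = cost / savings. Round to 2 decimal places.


Simple payback period = initial cost / annual savings
Payback = 25120 / 589
Payback = 42.65 years

42.65


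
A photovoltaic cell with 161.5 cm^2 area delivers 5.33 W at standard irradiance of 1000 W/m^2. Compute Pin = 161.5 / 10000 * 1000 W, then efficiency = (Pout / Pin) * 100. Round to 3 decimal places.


First compute the input power:
  Pin = area_cm2 / 10000 * G = 161.5 / 10000 * 1000 = 16.15 W
Then compute efficiency:
  Efficiency = (Pout / Pin) * 100 = (5.33 / 16.15) * 100
  Efficiency = 33.003%

33.003


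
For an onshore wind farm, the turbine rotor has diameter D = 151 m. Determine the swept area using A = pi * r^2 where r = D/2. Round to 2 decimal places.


Compute the rotor radius:
  r = D / 2 = 151 / 2 = 75.5 m
Calculate swept area:
  A = pi * r^2 = pi * 75.5^2
  A = 17907.86 m^2

17907.86


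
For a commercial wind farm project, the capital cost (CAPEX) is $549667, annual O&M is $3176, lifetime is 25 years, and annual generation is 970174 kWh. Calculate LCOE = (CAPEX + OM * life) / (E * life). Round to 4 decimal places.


Total cost = CAPEX + OM * lifetime = 549667 + 3176 * 25 = 549667 + 79400 = 629067
Total generation = annual * lifetime = 970174 * 25 = 24254350 kWh
LCOE = 629067 / 24254350
LCOE = 0.0259 $/kWh

0.0259


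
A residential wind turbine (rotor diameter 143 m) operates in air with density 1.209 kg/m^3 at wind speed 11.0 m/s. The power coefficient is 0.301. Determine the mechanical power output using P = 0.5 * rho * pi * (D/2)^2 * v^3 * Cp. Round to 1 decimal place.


Step 1 -- Compute swept area:
  A = pi * (D/2)^2 = pi * (143/2)^2 = 16060.61 m^2
Step 2 -- Apply wind power equation:
  P = 0.5 * rho * A * v^3 * Cp
  v^3 = 11.0^3 = 1331.0
  P = 0.5 * 1.209 * 16060.61 * 1331.0 * 0.301
  P = 3889580.9 W

3889580.9


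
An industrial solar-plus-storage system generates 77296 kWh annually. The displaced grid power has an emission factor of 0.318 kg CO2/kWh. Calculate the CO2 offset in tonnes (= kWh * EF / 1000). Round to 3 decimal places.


CO2 offset in kg = generation * emission_factor
CO2 offset = 77296 * 0.318 = 24580.13 kg
Convert to tonnes:
  CO2 offset = 24580.13 / 1000 = 24.580 tonnes

24.580


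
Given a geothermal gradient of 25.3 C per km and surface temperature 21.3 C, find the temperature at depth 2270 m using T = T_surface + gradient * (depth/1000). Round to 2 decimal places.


Convert depth to km: 2270 / 1000 = 2.27 km
Temperature increase = gradient * depth_km = 25.3 * 2.27 = 57.43 C
Temperature at depth = T_surface + delta_T = 21.3 + 57.43
T = 78.73 C

78.73


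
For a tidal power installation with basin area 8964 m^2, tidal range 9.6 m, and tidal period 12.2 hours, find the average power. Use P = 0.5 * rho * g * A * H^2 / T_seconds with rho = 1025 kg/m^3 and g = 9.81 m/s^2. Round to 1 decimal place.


Convert period to seconds: T = 12.2 * 3600 = 43920.0 s
H^2 = 9.6^2 = 92.16
P = 0.5 * rho * g * A * H^2 / T
P = 0.5 * 1025 * 9.81 * 8964 * 92.16 / 43920.0
P = 94568.1 W

94568.1


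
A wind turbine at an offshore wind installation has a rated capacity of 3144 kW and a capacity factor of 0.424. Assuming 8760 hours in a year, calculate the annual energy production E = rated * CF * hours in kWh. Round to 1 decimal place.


Annual energy = rated_kW * capacity_factor * hours_per_year
Given: P_rated = 3144 kW, CF = 0.424, hours = 8760
E = 3144 * 0.424 * 8760
E = 11677570.6 kWh

11677570.6


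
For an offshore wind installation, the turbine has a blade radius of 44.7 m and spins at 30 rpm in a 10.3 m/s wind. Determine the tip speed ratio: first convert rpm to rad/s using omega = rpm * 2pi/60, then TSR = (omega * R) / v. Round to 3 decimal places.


Convert rotational speed to rad/s:
  omega = 30 * 2 * pi / 60 = 3.1416 rad/s
Compute tip speed:
  v_tip = omega * R = 3.1416 * 44.7 = 140.429 m/s
Tip speed ratio:
  TSR = v_tip / v_wind = 140.429 / 10.3 = 13.634

13.634


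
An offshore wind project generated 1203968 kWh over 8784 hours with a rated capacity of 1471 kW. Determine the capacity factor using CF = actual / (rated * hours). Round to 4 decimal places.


Capacity factor = actual output / maximum possible output
Maximum possible = rated * hours = 1471 * 8784 = 12921264 kWh
CF = 1203968 / 12921264
CF = 0.0932

0.0932


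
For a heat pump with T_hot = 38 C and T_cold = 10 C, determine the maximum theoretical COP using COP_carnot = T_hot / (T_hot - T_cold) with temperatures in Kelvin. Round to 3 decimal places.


Convert to Kelvin:
  T_hot = 38 + 273.15 = 311.15 K
  T_cold = 10 + 273.15 = 283.15 K
Apply Carnot COP formula:
  COP = T_hot_K / (T_hot_K - T_cold_K) = 311.15 / 28.0
  COP = 11.113

11.113


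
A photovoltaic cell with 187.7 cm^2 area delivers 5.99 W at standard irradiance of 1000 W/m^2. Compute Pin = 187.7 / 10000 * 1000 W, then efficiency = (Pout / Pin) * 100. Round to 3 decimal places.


First compute the input power:
  Pin = area_cm2 / 10000 * G = 187.7 / 10000 * 1000 = 18.77 W
Then compute efficiency:
  Efficiency = (Pout / Pin) * 100 = (5.99 / 18.77) * 100
  Efficiency = 31.913%

31.913


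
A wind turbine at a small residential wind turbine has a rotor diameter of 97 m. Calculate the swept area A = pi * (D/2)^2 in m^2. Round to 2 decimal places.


Compute the rotor radius:
  r = D / 2 = 97 / 2 = 48.5 m
Calculate swept area:
  A = pi * r^2 = pi * 48.5^2
  A = 7389.81 m^2

7389.81


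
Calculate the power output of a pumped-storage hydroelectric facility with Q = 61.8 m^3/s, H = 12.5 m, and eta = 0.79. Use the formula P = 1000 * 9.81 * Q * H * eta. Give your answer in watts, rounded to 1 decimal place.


Apply the hydropower formula P = rho * g * Q * H * eta
rho * g = 1000 * 9.81 = 9810.0
P = 9810.0 * 61.8 * 12.5 * 0.79
P = 5986797.8 W

5986797.8


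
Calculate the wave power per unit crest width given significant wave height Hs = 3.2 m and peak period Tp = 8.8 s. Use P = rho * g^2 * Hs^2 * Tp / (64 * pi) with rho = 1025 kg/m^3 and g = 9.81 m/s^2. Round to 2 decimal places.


Apply wave power formula:
  g^2 = 9.81^2 = 96.2361
  Hs^2 = 3.2^2 = 10.24
  Numerator = rho * g^2 * Hs^2 * Tp = 1025 * 96.2361 * 10.24 * 8.8 = 8888828.13
  Denominator = 64 * pi = 201.0619
  P = 8888828.13 / 201.0619 = 44209.40 W/m

44209.40


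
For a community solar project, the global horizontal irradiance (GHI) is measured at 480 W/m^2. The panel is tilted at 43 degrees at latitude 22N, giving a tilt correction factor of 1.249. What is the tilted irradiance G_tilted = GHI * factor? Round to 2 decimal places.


Identify the given values:
  GHI = 480 W/m^2, tilt correction factor = 1.249
Apply the formula G_tilted = GHI * factor:
  G_tilted = 480 * 1.249
  G_tilted = 599.52 W/m^2

599.52


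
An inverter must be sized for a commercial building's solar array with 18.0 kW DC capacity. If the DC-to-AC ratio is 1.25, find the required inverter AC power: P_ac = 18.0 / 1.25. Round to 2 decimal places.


The inverter AC capacity is determined by the DC/AC ratio.
Given: P_dc = 18.0 kW, DC/AC ratio = 1.25
P_ac = P_dc / ratio = 18.0 / 1.25
P_ac = 14.40 kW

14.40


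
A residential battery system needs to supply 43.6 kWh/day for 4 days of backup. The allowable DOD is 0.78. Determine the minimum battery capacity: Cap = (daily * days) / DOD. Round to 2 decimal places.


Total energy needed = daily * days = 43.6 * 4 = 174.4 kWh
Account for depth of discharge:
  Cap = total_energy / DOD = 174.4 / 0.78
  Cap = 223.59 kWh

223.59


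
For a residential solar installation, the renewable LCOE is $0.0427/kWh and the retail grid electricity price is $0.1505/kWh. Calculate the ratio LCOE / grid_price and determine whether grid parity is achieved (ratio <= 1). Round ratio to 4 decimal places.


Compare LCOE to grid price:
  LCOE = $0.0427/kWh, Grid price = $0.1505/kWh
  Ratio = LCOE / grid_price = 0.0427 / 0.1505 = 0.2837
  Grid parity achieved (ratio <= 1)? yes

0.2837


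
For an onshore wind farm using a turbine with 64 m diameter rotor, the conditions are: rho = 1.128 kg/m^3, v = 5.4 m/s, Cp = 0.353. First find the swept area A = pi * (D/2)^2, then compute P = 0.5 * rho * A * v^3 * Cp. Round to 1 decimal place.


Step 1 -- Compute swept area:
  A = pi * (D/2)^2 = pi * (64/2)^2 = 3216.99 m^2
Step 2 -- Apply wind power equation:
  P = 0.5 * rho * A * v^3 * Cp
  v^3 = 5.4^3 = 157.464
  P = 0.5 * 1.128 * 3216.99 * 157.464 * 0.353
  P = 100852.1 W

100852.1


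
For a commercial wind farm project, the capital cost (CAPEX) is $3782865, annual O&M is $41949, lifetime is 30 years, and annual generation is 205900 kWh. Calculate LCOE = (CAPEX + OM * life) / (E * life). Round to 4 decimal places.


Total cost = CAPEX + OM * lifetime = 3782865 + 41949 * 30 = 3782865 + 1258470 = 5041335
Total generation = annual * lifetime = 205900 * 30 = 6177000 kWh
LCOE = 5041335 / 6177000
LCOE = 0.8161 $/kWh

0.8161


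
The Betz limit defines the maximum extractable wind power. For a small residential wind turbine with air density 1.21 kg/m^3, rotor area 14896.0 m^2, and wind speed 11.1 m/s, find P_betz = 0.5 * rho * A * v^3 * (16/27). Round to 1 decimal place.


The Betz coefficient Cp_max = 16/27 = 0.5926
v^3 = 11.1^3 = 1367.631
P_betz = 0.5 * rho * A * v^3 * Cp_max
P_betz = 0.5 * 1.21 * 14896.0 * 1367.631 * 0.5926
P_betz = 7303822.2 W

7303822.2


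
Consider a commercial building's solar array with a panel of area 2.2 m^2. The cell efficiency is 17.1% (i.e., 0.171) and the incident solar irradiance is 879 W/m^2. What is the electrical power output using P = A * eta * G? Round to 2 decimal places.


Use the solar power formula P = A * eta * G.
Given: A = 2.2 m^2, eta = 0.171, G = 879 W/m^2
P = 2.2 * 0.171 * 879
P = 330.68 W

330.68


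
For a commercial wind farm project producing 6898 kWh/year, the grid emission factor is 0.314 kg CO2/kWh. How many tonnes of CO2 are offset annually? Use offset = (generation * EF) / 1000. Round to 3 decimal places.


CO2 offset in kg = generation * emission_factor
CO2 offset = 6898 * 0.314 = 2165.97 kg
Convert to tonnes:
  CO2 offset = 2165.97 / 1000 = 2.166 tonnes

2.166


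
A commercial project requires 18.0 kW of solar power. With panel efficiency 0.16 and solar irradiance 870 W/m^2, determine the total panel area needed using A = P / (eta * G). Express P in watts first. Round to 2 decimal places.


Convert target power to watts: P = 18.0 * 1000 = 18000.0 W
Compute denominator: eta * G = 0.16 * 870 = 139.2
Required area A = P / (eta * G) = 18000.0 / 139.2
A = 129.31 m^2

129.31


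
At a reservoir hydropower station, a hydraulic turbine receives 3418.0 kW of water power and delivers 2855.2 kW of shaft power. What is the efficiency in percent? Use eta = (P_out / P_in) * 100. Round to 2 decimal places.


Turbine efficiency = (output power / input power) * 100
eta = (2855.2 / 3418.0) * 100
eta = 83.53%

83.53


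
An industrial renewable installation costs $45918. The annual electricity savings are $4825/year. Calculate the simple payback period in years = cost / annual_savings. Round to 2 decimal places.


Simple payback period = initial cost / annual savings
Payback = 45918 / 4825
Payback = 9.52 years

9.52


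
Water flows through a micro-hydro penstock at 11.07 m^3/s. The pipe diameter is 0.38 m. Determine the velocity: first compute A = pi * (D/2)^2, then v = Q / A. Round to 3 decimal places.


Compute pipe cross-sectional area:
  A = pi * (D/2)^2 = pi * (0.38/2)^2 = 0.1134 m^2
Calculate velocity:
  v = Q / A = 11.07 / 0.1134
  v = 97.609 m/s

97.609


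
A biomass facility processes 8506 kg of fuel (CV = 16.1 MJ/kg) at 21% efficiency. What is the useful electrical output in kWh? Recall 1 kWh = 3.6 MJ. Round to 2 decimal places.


Total energy = mass * CV = 8506 * 16.1 = 136946.6 MJ
Useful energy = total * eta = 136946.6 * 0.21 = 28758.79 MJ
Convert to kWh: 28758.79 / 3.6
Useful energy = 7988.55 kWh

7988.55


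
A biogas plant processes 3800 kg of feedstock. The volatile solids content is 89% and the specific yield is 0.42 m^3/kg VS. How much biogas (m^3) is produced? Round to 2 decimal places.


Compute volatile solids:
  VS = mass * VS_fraction = 3800 * 0.89 = 3382.0 kg
Calculate biogas volume:
  Biogas = VS * specific_yield = 3382.0 * 0.42
  Biogas = 1420.44 m^3

1420.44


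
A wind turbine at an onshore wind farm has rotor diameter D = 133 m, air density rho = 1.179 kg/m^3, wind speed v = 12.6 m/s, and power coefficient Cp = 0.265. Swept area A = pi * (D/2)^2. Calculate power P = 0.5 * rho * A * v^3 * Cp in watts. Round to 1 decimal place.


Step 1 -- Compute swept area:
  A = pi * (D/2)^2 = pi * (133/2)^2 = 13892.91 m^2
Step 2 -- Apply wind power equation:
  P = 0.5 * rho * A * v^3 * Cp
  v^3 = 12.6^3 = 2000.376
  P = 0.5 * 1.179 * 13892.91 * 2000.376 * 0.265
  P = 4341446.8 W

4341446.8


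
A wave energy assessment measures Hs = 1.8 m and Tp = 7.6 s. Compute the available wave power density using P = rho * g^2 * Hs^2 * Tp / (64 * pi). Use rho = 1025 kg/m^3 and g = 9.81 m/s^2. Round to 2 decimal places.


Apply wave power formula:
  g^2 = 9.81^2 = 96.2361
  Hs^2 = 1.8^2 = 3.24
  Numerator = rho * g^2 * Hs^2 * Tp = 1025 * 96.2361 * 3.24 * 7.6 = 2428960.67
  Denominator = 64 * pi = 201.0619
  P = 2428960.67 / 201.0619 = 12080.66 W/m

12080.66


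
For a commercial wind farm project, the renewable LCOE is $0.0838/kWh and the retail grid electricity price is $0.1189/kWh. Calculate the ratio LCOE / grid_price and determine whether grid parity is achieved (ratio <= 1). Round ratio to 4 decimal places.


Compare LCOE to grid price:
  LCOE = $0.0838/kWh, Grid price = $0.1189/kWh
  Ratio = LCOE / grid_price = 0.0838 / 0.1189 = 0.7048
  Grid parity achieved (ratio <= 1)? yes

0.7048


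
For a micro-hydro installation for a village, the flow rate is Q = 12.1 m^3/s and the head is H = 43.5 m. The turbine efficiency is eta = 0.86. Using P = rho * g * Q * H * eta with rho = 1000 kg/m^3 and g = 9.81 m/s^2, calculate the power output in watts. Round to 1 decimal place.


Apply the hydropower formula P = rho * g * Q * H * eta
rho * g = 1000 * 9.81 = 9810.0
P = 9810.0 * 12.1 * 43.5 * 0.86
P = 4440604.4 W

4440604.4


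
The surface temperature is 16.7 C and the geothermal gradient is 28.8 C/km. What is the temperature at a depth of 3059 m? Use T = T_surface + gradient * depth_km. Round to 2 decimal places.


Convert depth to km: 3059 / 1000 = 3.059 km
Temperature increase = gradient * depth_km = 28.8 * 3.059 = 88.1 C
Temperature at depth = T_surface + delta_T = 16.7 + 88.1
T = 104.80 C

104.80


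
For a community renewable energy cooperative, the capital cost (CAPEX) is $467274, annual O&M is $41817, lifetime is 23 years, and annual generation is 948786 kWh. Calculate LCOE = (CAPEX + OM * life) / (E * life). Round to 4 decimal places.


Total cost = CAPEX + OM * lifetime = 467274 + 41817 * 23 = 467274 + 961791 = 1429065
Total generation = annual * lifetime = 948786 * 23 = 21822078 kWh
LCOE = 1429065 / 21822078
LCOE = 0.0655 $/kWh

0.0655


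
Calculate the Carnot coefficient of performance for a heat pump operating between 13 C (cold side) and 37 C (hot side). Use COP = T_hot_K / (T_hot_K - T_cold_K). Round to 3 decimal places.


Convert to Kelvin:
  T_hot = 37 + 273.15 = 310.15 K
  T_cold = 13 + 273.15 = 286.15 K
Apply Carnot COP formula:
  COP = T_hot_K / (T_hot_K - T_cold_K) = 310.15 / 24.0
  COP = 12.923

12.923


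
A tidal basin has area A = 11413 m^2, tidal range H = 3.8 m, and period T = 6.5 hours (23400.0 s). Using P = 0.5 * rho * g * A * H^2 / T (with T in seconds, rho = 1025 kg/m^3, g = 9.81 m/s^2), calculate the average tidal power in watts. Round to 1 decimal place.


Convert period to seconds: T = 6.5 * 3600 = 23400.0 s
H^2 = 3.8^2 = 14.44
P = 0.5 * rho * g * A * H^2 / T
P = 0.5 * 1025 * 9.81 * 11413 * 14.44 / 23400.0
P = 35409.0 W

35409.0


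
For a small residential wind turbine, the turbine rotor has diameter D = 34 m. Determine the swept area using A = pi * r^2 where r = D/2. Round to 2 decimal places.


Compute the rotor radius:
  r = D / 2 = 34 / 2 = 17.0 m
Calculate swept area:
  A = pi * r^2 = pi * 17.0^2
  A = 907.92 m^2

907.92


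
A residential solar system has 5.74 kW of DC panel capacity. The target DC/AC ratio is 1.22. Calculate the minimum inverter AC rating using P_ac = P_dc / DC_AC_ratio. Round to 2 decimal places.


The inverter AC capacity is determined by the DC/AC ratio.
Given: P_dc = 5.74 kW, DC/AC ratio = 1.22
P_ac = P_dc / ratio = 5.74 / 1.22
P_ac = 4.70 kW

4.70


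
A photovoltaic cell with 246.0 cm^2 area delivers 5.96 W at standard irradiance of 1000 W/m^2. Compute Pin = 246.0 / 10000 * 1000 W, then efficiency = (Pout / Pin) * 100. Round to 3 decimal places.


First compute the input power:
  Pin = area_cm2 / 10000 * G = 246.0 / 10000 * 1000 = 24.6 W
Then compute efficiency:
  Efficiency = (Pout / Pin) * 100 = (5.96 / 24.6) * 100
  Efficiency = 24.228%

24.228


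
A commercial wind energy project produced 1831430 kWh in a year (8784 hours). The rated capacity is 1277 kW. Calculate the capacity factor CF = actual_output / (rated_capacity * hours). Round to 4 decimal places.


Capacity factor = actual output / maximum possible output
Maximum possible = rated * hours = 1277 * 8784 = 11217168 kWh
CF = 1831430 / 11217168
CF = 0.1633

0.1633


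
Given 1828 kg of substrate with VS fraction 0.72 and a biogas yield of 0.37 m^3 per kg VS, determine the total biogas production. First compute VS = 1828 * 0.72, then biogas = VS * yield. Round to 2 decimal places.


Compute volatile solids:
  VS = mass * VS_fraction = 1828 * 0.72 = 1316.16 kg
Calculate biogas volume:
  Biogas = VS * specific_yield = 1316.16 * 0.37
  Biogas = 486.98 m^3

486.98


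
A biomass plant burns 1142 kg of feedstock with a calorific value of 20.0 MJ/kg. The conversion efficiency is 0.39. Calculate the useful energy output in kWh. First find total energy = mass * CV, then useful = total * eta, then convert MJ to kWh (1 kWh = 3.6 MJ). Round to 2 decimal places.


Total energy = mass * CV = 1142 * 20.0 = 22840.0 MJ
Useful energy = total * eta = 22840.0 * 0.39 = 8907.6 MJ
Convert to kWh: 8907.6 / 3.6
Useful energy = 2474.33 kWh

2474.33


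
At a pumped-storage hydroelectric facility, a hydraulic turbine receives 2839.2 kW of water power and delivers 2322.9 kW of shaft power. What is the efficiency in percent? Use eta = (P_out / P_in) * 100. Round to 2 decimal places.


Turbine efficiency = (output power / input power) * 100
eta = (2322.9 / 2839.2) * 100
eta = 81.82%

81.82


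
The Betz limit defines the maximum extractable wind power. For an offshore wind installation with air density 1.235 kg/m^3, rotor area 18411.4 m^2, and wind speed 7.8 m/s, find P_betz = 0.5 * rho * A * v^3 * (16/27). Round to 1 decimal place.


The Betz coefficient Cp_max = 16/27 = 0.5926
v^3 = 7.8^3 = 474.552
P_betz = 0.5 * rho * A * v^3 * Cp_max
P_betz = 0.5 * 1.235 * 18411.4 * 474.552 * 0.5926
P_betz = 3197155.8 W

3197155.8


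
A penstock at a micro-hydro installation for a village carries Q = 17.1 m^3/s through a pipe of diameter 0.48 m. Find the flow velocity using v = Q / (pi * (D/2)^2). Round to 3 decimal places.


Compute pipe cross-sectional area:
  A = pi * (D/2)^2 = pi * (0.48/2)^2 = 0.181 m^2
Calculate velocity:
  v = Q / A = 17.1 / 0.181
  v = 94.498 m/s

94.498


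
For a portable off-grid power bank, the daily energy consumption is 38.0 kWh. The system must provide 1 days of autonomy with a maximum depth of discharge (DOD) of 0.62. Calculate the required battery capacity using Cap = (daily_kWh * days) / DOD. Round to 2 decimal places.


Total energy needed = daily * days = 38.0 * 1 = 38.0 kWh
Account for depth of discharge:
  Cap = total_energy / DOD = 38.0 / 0.62
  Cap = 61.29 kWh

61.29
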